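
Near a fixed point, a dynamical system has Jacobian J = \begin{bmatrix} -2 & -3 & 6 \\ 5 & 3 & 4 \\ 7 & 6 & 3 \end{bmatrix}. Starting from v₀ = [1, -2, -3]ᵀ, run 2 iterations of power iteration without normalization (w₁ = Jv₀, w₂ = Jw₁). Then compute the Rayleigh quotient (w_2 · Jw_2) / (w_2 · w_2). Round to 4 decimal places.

λ ≈ 8.4911

w1 = Jv₀ = ((-2)·1 + (-3)·(-2) + 6·(-3); 5·1 + 3·(-2) + 4·(-3); 7·1 + 6·(-2) + 3·(-3)) = (-14, -13, -14)
w2 = Jw1 = ((-2)·(-14) + (-3)·(-13) + 6·(-14); 5·(-14) + 3·(-13) + 4·(-14); 7·(-14) + 6·(-13) + 3·(-14)) = (-17, -165, -218)
Jw2 = (-779, -1452, -1763)
w2·Jw2 = (-17)·(-779) + (-165)·(-1452) + (-218)·(-1763) = 637157; w2·w2 = (-17)·(-17) + (-165)·(-165) + (-218)·(-218) = 75038
λ ≈ 637157/75038 = 8.4911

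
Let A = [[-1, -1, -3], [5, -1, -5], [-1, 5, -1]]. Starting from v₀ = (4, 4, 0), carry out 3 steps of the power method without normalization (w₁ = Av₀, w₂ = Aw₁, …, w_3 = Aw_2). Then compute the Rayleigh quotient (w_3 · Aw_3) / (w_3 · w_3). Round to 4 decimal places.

w1 = Av₀ = ((-1)·4 + (-1)·4 + (-3)·0; 5·4 + (-1)·4 + (-5)·0; (-1)·4 + 5·4 + (-1)·0) = (-8, 16, 16)
w2 = Aw1 = ((-1)·(-8) + (-1)·16 + (-3)·16; 5·(-8) + (-1)·16 + (-5)·16; (-1)·(-8) + 5·16 + (-1)·16) = (-56, -136, 72)
w3 = Aw2 = (-24, -504, -696)
Aw3 = (2616, 3864, -1800)
w3·Aw3 = (-24)·2616 + (-504)·3864 + (-696)·(-1800) = -757440; w3·w3 = (-24)·(-24) + (-504)·(-504) + (-696)·(-696) = 739008
λ ≈ -757440/739008 = -1.0249

λ ≈ -1.0249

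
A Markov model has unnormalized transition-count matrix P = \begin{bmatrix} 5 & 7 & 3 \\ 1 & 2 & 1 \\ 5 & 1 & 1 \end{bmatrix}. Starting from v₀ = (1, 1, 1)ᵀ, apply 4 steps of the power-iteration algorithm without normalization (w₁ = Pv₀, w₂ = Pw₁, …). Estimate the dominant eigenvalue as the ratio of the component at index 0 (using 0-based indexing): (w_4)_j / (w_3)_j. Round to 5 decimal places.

w1 = Pv₀ = (15, 4, 7)
w2 = Pw1 = (124, 30, 86)
w3 = Pw2 = (1088, 270, 736)
w4 = Pw3 = (9538, 2364, 6446)
Ratio at component: 9538 / 1088 = 8.76654

λ ≈ 8.76654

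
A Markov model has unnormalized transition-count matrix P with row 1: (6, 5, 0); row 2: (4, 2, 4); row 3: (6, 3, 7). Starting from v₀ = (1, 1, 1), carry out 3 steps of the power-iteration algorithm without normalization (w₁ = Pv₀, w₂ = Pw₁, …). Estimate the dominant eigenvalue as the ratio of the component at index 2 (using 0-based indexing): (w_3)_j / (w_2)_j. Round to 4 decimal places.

λ ≈ 12.1923

w1 = Pv₀ = (11, 10, 16)
w2 = Pw1 = (116, 128, 208)
w3 = Pw2 = (1336, 1552, 2536)
Ratio at component: 2536 / 208 = 12.1923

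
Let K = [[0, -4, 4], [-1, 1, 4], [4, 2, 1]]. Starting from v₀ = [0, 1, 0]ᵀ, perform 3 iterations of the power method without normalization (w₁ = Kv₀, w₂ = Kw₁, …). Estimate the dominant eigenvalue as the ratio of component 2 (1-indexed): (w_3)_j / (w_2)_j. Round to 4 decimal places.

w1 = Kv₀ = (-4, 1, 2)
w2 = Kw1 = (4, 13, -12)
w3 = Kw2 = (-100, -39, 30)
Ratio at component: -39 / 13 = -3.0000

-3.0000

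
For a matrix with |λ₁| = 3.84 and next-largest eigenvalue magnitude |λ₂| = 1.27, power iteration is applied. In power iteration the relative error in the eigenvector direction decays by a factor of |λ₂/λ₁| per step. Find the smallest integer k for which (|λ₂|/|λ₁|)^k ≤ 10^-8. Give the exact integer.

|λ₂/λ₁| = 1.27/3.84 = 0.33073
Need k ≥ ln(10^-8) / ln(0.33073) = -18.4207 / -1.1065 ≈ 16.648
Smallest integer k satisfying the bound: 17

17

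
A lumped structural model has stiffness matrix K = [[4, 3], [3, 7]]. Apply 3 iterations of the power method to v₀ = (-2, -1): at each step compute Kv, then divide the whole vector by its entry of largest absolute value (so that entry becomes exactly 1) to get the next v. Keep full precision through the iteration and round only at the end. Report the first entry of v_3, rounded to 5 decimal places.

Kv0 = (-11.000000, -13.000000); divide by -13.000000 → v1 = (0.846154, 1.000000)
Kv1 = (6.384615, 9.538462); divide by 9.538462 → v2 = (0.669355, 1.000000)
Kv2 = (5.677419, 9.008065); divide by 9.008065 → v3 = (0.630260, 1.000000)
Requested entry of v3: -704/-1117 = 0.63026

0.63026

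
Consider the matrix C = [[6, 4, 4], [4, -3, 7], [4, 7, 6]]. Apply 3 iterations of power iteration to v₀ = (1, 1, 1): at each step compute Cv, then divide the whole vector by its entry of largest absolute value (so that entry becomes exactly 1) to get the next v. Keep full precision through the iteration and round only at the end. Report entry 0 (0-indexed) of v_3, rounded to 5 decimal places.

Cv0 = (14.000000, 8.000000, 17.000000); divide by 17.000000 → v1 = (0.823529, 0.470588, 1.000000)
Cv1 = (10.823529, 8.882353, 12.588235); divide by 12.588235 → v2 = (0.859813, 0.705607, 1.000000)
Cv2 = (11.981308, 8.322430, 14.378505); divide by 14.378505 → v3 = (0.833279, 0.578811, 1.000000)
Requested entry of v3: 2564/3077 = 0.83328

0.83328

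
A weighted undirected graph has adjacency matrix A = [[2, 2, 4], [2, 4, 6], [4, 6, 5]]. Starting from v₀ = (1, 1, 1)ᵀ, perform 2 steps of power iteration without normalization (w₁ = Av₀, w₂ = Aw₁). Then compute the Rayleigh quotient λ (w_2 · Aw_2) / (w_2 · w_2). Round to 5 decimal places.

w1 = Av₀ = (8, 12, 15)
w2 = Aw1 = (100, 154, 179)
Aw2 = (1224, 1890, 2219)
w2·Aw2 = 100·1224 + 154·1890 + 179·2219 = 810661; w2·w2 = 100·100 + 154·154 + 179·179 = 65757
λ ≈ 810661/65757 = 12.32813

λ ≈ 12.32813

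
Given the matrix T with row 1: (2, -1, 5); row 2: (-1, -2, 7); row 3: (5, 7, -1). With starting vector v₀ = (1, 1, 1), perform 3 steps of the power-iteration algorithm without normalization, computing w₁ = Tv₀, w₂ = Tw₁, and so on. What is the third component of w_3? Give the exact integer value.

w1 = Tv₀ = (6, 4, 11)
w2 = Tw1 = (63, 63, 47)
w3 = Tw2 = (298, 140, 709)
The requested component of w3 is 709.

709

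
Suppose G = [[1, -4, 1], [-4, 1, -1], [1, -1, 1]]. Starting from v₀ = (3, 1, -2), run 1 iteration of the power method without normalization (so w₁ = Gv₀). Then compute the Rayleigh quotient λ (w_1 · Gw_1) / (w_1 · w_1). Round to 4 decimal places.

λ ≈ -1.4000

w1 = Gv₀ = (1·3 + (-4)·1 + 1·(-2); (-4)·3 + 1·1 + (-1)·(-2); 1·3 + (-1)·1 + 1·(-2)) = (-3, -9, 0)
Gw1 = (33, 3, 6)
w1·Gw1 = (-3)·33 + (-9)·3 + 0·6 = -126; w1·w1 = (-3)·(-3) + (-9)·(-9) + 0·0 = 90
λ ≈ -126/90 = -1.4000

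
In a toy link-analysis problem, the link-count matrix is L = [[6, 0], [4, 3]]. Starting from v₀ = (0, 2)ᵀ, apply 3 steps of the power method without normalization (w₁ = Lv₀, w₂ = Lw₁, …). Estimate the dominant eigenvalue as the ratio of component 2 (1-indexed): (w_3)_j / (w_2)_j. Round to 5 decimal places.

w1 = Lv₀ = (0, 6)
w2 = Lw1 = (0, 18)
w3 = Lw2 = (0, 54)
Ratio at component: 54 / 18 = 3.00000

3.00000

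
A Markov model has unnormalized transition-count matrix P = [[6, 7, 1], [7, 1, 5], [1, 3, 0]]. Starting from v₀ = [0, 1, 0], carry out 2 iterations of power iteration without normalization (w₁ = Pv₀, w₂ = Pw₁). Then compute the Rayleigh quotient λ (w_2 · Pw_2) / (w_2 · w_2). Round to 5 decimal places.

10.52909

w1 = Pv₀ = (6·0 + 7·1 + 1·0; 7·0 + 1·1 + 5·0; 1·0 + 3·1 + 0·0) = (7, 1, 3)
w2 = Pw1 = (6·7 + 7·1 + 1·3; 7·7 + 1·1 + 5·3; 1·7 + 3·1 + 0·3) = (52, 65, 10)
Pw2 = (777, 479, 247)
w2·Pw2 = 52·777 + 65·479 + 10·247 = 74009; w2·w2 = 52·52 + 65·65 + 10·10 = 7029
λ ≈ 74009/7029 = 10.52909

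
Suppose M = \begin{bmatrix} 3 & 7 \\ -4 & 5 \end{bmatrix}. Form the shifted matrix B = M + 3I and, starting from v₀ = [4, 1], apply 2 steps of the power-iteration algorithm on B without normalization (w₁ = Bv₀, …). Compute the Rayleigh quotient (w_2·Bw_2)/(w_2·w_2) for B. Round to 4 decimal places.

B = M + 3I has rows (6, 7); (-4, 8)
w1 = Bv₀ = (6·4 + 7·1; (-4)·4 + 8·1) = (31, -8)
w2 = Bw1 = (6·31 + 7·(-8); (-4)·31 + 8·(-8)) = (130, -188)
Bw2 = (-536, -2024)
w2·Bw2 = 310832; w2·w2 = 52244; μ ≈ 310832/52244 = 5.9496

μ ≈ 5.9496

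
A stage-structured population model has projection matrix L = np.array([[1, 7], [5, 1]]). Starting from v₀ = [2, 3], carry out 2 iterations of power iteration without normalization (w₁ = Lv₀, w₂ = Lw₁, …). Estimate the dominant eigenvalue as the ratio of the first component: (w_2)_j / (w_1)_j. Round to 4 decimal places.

w1 = Lv₀ = (1·2 + 7·3; 5·2 + 1·3) = (23, 13)
w2 = Lw1 = (1·23 + 7·13; 5·23 + 1·13) = (114, 128)
Ratio at component: 114 / 23 = 4.9565

λ ≈ 4.9565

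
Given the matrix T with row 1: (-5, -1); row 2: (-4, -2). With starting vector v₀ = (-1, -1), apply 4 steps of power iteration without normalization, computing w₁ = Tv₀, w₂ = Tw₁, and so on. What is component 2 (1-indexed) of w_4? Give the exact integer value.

w1 = Tv₀ = ((-5)·(-1) + (-1)·(-1); (-4)·(-1) + (-2)·(-1)) = (6, 6)
w2 = Tw1 = ((-5)·6 + (-1)·6; (-4)·6 + (-2)·6) = (-36, -36)
w3 = Tw2 = (216, 216)
w4 = Tw3 = (-1296, -1296)
The requested component of w4 is -1296.

-1296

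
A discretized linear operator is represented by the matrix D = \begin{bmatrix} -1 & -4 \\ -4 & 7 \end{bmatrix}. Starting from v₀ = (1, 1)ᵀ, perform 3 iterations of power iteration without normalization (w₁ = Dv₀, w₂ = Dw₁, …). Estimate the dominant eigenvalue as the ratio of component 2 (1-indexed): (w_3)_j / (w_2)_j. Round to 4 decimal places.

w1 = Dv₀ = ((-1)·1 + (-4)·1; (-4)·1 + 7·1) = (-5, 3)
w2 = Dw1 = ((-1)·(-5) + (-4)·3; (-4)·(-5) + 7·3) = (-7, 41)
w3 = Dw2 = (-157, 315)
Ratio at component: 315 / 41 = 7.6829

λ ≈ 7.6829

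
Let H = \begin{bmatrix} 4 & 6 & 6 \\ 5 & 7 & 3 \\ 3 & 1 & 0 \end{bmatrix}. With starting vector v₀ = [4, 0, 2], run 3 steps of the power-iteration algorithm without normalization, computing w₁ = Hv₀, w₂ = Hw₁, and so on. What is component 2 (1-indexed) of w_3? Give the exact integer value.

4536

w1 = Hv₀ = (4·4 + 6·0 + 6·2; 5·4 + 7·0 + 3·2; 3·4 + 1·0 + 0·2) = (28, 26, 12)
w2 = Hw1 = (4·28 + 6·26 + 6·12; 5·28 + 7·26 + 3·12; 3·28 + 1·26 + 0·12) = (340, 358, 110)
w3 = Hw2 = (4168, 4536, 1378)
The requested component of w3 is 4536.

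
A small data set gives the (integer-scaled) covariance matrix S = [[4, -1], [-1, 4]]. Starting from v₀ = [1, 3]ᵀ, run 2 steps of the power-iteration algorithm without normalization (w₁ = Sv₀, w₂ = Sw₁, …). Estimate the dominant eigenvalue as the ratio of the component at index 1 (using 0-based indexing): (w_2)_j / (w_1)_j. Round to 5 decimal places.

3.90909

w1 = Sv₀ = (1, 11)
w2 = Sw1 = (-7, 43)
Ratio at component: 43 / 11 = 3.90909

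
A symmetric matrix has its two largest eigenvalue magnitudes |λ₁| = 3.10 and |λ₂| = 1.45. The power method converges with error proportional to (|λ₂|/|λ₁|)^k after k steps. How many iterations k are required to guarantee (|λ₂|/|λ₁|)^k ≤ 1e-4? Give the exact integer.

13

|λ₂/λ₁| = 1.45/3.10 = 0.46774
Need k ≥ ln(1e-4) / ln(0.46774) = -9.2103 / -0.7598 ≈ 12.121
Smallest integer k satisfying the bound: 13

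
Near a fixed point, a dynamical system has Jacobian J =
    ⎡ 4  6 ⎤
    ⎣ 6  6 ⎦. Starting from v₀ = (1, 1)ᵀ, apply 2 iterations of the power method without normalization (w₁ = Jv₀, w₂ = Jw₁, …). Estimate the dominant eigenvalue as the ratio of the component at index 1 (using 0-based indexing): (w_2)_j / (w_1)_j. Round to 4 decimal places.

λ ≈ 11.0000

w1 = Jv₀ = (4·1 + 6·1; 6·1 + 6·1) = (10, 12)
w2 = Jw1 = (4·10 + 6·12; 6·10 + 6·12) = (112, 132)
Ratio at component: 132 / 12 = 11.0000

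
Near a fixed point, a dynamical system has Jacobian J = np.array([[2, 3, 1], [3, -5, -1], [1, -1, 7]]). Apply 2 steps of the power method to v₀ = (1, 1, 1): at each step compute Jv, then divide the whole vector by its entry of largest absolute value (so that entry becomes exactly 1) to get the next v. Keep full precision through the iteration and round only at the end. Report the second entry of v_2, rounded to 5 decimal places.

Jv0 = (6.000000, -3.000000, 7.000000); divide by 7.000000 → v1 = (0.857143, -0.428571, 1.000000)
Jv1 = (1.428571, 3.714286, 8.285714); divide by 8.285714 → v2 = (0.172414, 0.448276, 1.000000)
Requested entry of v2: 26/58 = 0.44828

0.44828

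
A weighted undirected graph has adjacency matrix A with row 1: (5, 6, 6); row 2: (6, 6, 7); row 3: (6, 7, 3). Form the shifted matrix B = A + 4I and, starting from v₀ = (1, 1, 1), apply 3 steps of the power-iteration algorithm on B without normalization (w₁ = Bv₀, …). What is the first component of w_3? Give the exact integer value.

9561

B = A + 4I has rows (9, 6, 6); (6, 10, 7); (6, 7, 7)
w1 = Bv₀ = (9·1 + 6·1 + 6·1; 6·1 + 10·1 + 7·1; 6·1 + 7·1 + 7·1) = (21, 23, 20)
w2 = Bw1 = (9·21 + 6·23 + 6·20; 6·21 + 10·23 + 7·20; 6·21 + 7·23 + 7·20) = (447, 496, 427)
w3 = Bw2 = (9561, 10631, 9143)
Requested component of w3: 9561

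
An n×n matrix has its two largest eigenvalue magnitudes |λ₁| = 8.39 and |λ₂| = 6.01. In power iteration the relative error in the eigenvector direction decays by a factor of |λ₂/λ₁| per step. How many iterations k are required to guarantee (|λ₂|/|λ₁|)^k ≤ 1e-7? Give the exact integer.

49

|λ₂/λ₁| = 6.01/8.39 = 0.71633
Need k ≥ ln(1e-7) / ln(0.71633) = -16.1181 / -0.3336 ≈ 48.313
Smallest integer k satisfying the bound: 49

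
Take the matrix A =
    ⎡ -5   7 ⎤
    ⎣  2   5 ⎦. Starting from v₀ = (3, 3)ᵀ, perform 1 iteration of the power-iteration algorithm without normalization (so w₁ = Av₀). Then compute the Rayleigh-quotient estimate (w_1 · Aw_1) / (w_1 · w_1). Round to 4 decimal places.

w1 = Av₀ = ((-5)·3 + 7·3; 2·3 + 5·3) = (6, 21)
Aw1 = (117, 117)
w1·Aw1 = 6·117 + 21·117 = 3159; w1·w1 = 6·6 + 21·21 = 477
λ ≈ 3159/477 = 6.6226

λ ≈ 6.6226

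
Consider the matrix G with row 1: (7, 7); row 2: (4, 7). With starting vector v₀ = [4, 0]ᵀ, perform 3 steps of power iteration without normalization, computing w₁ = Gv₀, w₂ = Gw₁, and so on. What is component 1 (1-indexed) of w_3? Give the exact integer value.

w1 = Gv₀ = (7·4 + 7·0; 4·4 + 7·0) = (28, 16)
w2 = Gw1 = (7·28 + 7·16; 4·28 + 7·16) = (308, 224)
w3 = Gw2 = (3724, 2800)
The requested component of w3 is 3724.

3724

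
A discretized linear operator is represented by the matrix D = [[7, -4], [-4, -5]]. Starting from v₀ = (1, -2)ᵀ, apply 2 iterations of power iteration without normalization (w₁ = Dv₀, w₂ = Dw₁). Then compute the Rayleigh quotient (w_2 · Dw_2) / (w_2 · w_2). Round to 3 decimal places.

4.348

w1 = Dv₀ = (7·1 + (-4)·(-2); (-4)·1 + (-5)·(-2)) = (15, 6)
w2 = Dw1 = (7·15 + (-4)·6; (-4)·15 + (-5)·6) = (81, -90)
Dw2 = (927, 126)
w2·Dw2 = 81·927 + (-90)·126 = 63747; w2·w2 = 81·81 + (-90)·(-90) = 14661
λ ≈ 63747/14661 = 4.348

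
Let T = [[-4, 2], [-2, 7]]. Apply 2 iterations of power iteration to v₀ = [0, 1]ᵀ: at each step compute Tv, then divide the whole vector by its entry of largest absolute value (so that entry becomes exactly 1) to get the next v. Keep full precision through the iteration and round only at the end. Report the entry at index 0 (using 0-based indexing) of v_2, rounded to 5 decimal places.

Tv0 = (2.000000, 7.000000); divide by 7.000000 → v1 = (0.285714, 1.000000)
Tv1 = (0.857143, 6.428571); divide by 6.428571 → v2 = (0.133333, 1.000000)
Requested entry of v2: 6/45 = 0.13333

0.13333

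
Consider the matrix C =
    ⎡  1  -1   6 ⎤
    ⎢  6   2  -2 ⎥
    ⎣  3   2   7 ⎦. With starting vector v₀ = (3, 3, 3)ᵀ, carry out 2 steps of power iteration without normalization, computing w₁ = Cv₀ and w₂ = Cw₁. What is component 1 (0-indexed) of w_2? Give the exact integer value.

w1 = Cv₀ = (1·3 + (-1)·3 + 6·3; 6·3 + 2·3 + (-2)·3; 3·3 + 2·3 + 7·3) = (18, 18, 36)
w2 = Cw1 = (1·18 + (-1)·18 + 6·36; 6·18 + 2·18 + (-2)·36; 3·18 + 2·18 + 7·36) = (216, 72, 342)
The requested component of w2 is 72.

72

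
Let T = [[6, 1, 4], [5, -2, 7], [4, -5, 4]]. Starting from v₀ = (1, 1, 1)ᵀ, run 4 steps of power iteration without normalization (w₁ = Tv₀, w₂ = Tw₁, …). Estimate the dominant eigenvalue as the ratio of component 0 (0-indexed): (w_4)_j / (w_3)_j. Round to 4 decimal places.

7.2401

w1 = Tv₀ = (11, 10, 3)
w2 = Tw1 = (88, 56, 6)
w3 = Tw2 = (608, 370, 96)
w4 = Tw3 = (4402, 2972, 966)
Ratio at component: 4402 / 608 = 7.2401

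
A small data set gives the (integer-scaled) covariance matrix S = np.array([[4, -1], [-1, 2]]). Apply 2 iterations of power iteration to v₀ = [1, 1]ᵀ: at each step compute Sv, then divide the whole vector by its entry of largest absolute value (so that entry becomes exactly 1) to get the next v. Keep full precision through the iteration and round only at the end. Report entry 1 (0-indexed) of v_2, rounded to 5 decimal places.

Sv0 = (3.000000, 1.000000); divide by 3.000000 → v1 = (1.000000, 0.333333)
Sv1 = (3.666667, -0.333333); divide by 3.666667 → v2 = (1.000000, -0.090909)
Requested entry of v2: -1/11 = -0.09091

-0.09091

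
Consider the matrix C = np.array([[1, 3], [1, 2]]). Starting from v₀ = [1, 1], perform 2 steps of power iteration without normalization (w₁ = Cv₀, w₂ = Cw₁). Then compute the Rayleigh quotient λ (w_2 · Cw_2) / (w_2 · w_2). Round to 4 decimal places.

3.3048

w1 = Cv₀ = (1·1 + 3·1; 1·1 + 2·1) = (4, 3)
w2 = Cw1 = (1·4 + 3·3; 1·4 + 2·3) = (13, 10)
Cw2 = (43, 33)
w2·Cw2 = 13·43 + 10·33 = 889; w2·w2 = 13·13 + 10·10 = 269
λ ≈ 889/269 = 3.3048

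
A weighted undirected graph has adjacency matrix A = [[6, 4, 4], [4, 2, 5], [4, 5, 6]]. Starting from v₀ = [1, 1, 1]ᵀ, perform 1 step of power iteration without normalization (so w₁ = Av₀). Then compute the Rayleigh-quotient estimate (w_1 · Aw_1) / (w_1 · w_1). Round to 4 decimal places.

w1 = Av₀ = (6·1 + 4·1 + 4·1; 4·1 + 2·1 + 5·1; 4·1 + 5·1 + 6·1) = (14, 11, 15)
Aw1 = (188, 153, 201)
w1·Aw1 = 14·188 + 11·153 + 15·201 = 7330; w1·w1 = 14·14 + 11·11 + 15·15 = 542
λ ≈ 7330/542 = 13.5240

λ ≈ 13.5240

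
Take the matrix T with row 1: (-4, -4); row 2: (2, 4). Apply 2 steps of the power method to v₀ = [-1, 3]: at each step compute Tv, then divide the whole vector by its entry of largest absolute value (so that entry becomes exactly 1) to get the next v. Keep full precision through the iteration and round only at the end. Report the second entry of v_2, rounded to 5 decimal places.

Tv0 = (-8.000000, 10.000000); divide by 10.000000 → v1 = (-0.800000, 1.000000)
Tv1 = (-0.800000, 2.400000); divide by 2.400000 → v2 = (-0.333333, 1.000000)
Requested entry of v2: 24/24 = 1.00000

1.00000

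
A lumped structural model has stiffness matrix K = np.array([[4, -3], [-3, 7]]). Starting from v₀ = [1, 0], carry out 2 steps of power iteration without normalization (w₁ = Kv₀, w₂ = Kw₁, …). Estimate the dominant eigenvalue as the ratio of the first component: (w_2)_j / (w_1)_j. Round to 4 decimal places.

6.2500

w1 = Kv₀ = (4·1 + (-3)·0; (-3)·1 + 7·0) = (4, -3)
w2 = Kw1 = (4·4 + (-3)·(-3); (-3)·4 + 7·(-3)) = (25, -33)
Ratio at component: 25 / 4 = 6.2500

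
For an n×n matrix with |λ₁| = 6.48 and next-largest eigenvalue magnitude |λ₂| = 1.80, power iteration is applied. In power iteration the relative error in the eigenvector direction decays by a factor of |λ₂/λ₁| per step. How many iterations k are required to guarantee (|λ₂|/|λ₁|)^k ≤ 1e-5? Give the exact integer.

9

|λ₂/λ₁| = 1.80/6.48 = 0.27778
Need k ≥ ln(1e-5) / ln(0.27778) = -11.5129 / -1.2809 ≈ 8.988
Smallest integer k satisfying the bound: 9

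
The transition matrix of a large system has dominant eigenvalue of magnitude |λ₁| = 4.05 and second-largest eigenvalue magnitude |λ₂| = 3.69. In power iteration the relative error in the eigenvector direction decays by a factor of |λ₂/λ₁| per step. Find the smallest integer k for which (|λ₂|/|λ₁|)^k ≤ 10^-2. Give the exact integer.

|λ₂/λ₁| = 3.69/4.05 = 0.91111
Need k ≥ ln(10^-2) / ln(0.91111) = -4.6052 / -0.0931 ≈ 49.470
Smallest integer k satisfying the bound: 50

50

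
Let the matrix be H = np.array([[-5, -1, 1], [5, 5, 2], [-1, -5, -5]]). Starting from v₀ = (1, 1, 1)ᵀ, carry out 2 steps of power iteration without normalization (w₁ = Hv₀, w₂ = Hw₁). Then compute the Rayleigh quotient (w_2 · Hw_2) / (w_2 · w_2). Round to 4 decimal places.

5.3699

w1 = Hv₀ = ((-5)·1 + (-1)·1 + 1·1; 5·1 + 5·1 + 2·1; (-1)·1 + (-5)·1 + (-5)·1) = (-5, 12, -11)
w2 = Hw1 = ((-5)·(-5) + (-1)·12 + 1·(-11); 5·(-5) + 5·12 + 2·(-11); (-1)·(-5) + (-5)·12 + (-5)·(-11)) = (2, 13, 0)
Hw2 = (-23, 75, -67)
w2·Hw2 = 2·(-23) + 13·75 + 0·(-67) = 929; w2·w2 = 2·2 + 13·13 + 0·0 = 173
λ ≈ 929/173 = 5.3699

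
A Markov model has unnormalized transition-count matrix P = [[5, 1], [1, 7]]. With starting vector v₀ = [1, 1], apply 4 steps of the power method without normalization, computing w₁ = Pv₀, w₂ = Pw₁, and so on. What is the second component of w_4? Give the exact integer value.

3556

w1 = Pv₀ = (5·1 + 1·1; 1·1 + 7·1) = (6, 8)
w2 = Pw1 = (5·6 + 1·8; 1·6 + 7·8) = (38, 62)
w3 = Pw2 = (252, 472)
w4 = Pw3 = (1732, 3556)
The requested component of w4 is 3556.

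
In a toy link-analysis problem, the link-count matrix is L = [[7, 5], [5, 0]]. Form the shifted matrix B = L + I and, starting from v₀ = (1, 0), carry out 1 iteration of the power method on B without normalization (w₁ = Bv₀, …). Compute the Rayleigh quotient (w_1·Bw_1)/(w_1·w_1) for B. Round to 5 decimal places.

10.52809

B = L + I has rows (8, 5); (5, 1)
w1 = Bv₀ = (8·1 + 5·0; 5·1 + 1·0) = (8, 5)
Bw1 = (89, 45)
w1·Bw1 = 937; w1·w1 = 89; μ ≈ 937/89 = 10.52809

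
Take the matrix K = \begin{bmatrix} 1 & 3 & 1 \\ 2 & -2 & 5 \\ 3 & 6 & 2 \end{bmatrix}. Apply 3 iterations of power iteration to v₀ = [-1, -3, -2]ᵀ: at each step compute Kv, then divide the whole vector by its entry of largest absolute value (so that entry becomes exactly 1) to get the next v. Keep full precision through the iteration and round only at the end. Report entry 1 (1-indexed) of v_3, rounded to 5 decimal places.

0.47766

Kv0 = (-12.000000, -6.000000, -25.000000); divide by -25.000000 → v1 = (0.480000, 0.240000, 1.000000)
Kv1 = (2.200000, 5.480000, 4.880000); divide by 5.480000 → v2 = (0.401460, 1.000000, 0.890511)
Kv2 = (4.291971, 3.255474, 8.985401); divide by 8.985401 → v3 = (0.477660, 0.362307, 1.000000)
Requested entry of v3: -588/-1231 = 0.47766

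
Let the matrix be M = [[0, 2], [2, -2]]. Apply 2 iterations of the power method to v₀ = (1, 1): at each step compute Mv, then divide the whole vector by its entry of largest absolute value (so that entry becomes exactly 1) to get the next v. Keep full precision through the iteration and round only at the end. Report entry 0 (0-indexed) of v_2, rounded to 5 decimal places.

Mv0 = (2.000000, 0.000000); divide by 2.000000 → v1 = (1.000000, 0.000000)
Mv1 = (0.000000, 2.000000); divide by 2.000000 → v2 = (0.000000, 1.000000)
Requested entry of v2: 0/4 = 0.00000

0.00000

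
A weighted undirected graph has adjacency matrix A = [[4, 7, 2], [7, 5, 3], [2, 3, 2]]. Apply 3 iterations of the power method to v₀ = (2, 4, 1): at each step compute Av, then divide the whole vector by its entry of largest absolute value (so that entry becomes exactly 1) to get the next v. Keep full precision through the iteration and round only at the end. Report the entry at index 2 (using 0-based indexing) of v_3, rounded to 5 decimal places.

Av0 = (38.000000, 37.000000, 18.000000); divide by 38.000000 → v1 = (1.000000, 0.973684, 0.473684)
Av1 = (11.763158, 13.289474, 5.868421); divide by 13.289474 → v2 = (0.885149, 1.000000, 0.441584)
Av2 = (11.423762, 12.520792, 5.653465); divide by 12.520792 → v3 = (0.912383, 1.000000, 0.451526)
Requested entry of v3: 2855/6323 = 0.45153

0.45153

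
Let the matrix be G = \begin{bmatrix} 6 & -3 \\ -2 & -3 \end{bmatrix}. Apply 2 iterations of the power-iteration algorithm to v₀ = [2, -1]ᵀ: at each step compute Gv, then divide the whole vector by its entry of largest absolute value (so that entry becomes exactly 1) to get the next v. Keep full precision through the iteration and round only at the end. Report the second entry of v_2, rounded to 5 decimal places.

-0.29032

Gv0 = (15.000000, -1.000000); divide by 15.000000 → v1 = (1.000000, -0.066667)
Gv1 = (6.200000, -1.800000); divide by 6.200000 → v2 = (1.000000, -0.290323)
Requested entry of v2: -27/93 = -0.29032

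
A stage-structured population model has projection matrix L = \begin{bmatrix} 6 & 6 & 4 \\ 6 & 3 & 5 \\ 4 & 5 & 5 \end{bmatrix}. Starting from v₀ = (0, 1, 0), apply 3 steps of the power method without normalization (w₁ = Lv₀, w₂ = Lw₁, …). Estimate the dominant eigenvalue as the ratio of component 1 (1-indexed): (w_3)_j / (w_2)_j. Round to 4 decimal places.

w1 = Lv₀ = (6, 3, 5)
w2 = Lw1 = (74, 70, 64)
w3 = Lw2 = (1120, 974, 966)
Ratio at component: 1120 / 74 = 15.1351

λ ≈ 15.1351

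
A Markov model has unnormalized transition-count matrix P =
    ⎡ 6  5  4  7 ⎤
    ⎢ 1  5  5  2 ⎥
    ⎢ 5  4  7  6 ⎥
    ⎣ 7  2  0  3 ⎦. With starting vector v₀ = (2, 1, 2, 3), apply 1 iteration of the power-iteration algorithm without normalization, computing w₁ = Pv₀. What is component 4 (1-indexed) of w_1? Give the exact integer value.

25

w1 = Pv₀ = (46, 23, 46, 25)
The requested component of w1 is 25.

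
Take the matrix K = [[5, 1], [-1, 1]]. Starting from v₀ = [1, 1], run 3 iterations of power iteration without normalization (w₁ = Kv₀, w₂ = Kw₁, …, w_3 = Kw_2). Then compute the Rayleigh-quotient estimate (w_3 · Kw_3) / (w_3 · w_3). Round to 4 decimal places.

w1 = Kv₀ = (5·1 + 1·1; (-1)·1 + 1·1) = (6, 0)
w2 = Kw1 = (5·6 + 1·0; (-1)·6 + 1·0) = (30, -6)
w3 = Kw2 = (144, -36)
Kw3 = (684, -180)
w3·Kw3 = 144·684 + (-36)·(-180) = 104976; w3·w3 = 144·144 + (-36)·(-36) = 22032
λ ≈ 104976/22032 = 4.7647

λ ≈ 4.7647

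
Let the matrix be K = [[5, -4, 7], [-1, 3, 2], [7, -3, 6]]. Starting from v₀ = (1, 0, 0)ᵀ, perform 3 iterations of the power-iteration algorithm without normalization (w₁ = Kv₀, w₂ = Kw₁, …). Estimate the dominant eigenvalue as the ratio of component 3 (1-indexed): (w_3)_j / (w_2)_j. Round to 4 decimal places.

w1 = Kv₀ = (5·1 + (-4)·0 + 7·0; (-1)·1 + 3·0 + 2·0; 7·1 + (-3)·0 + 6·0) = (5, -1, 7)
w2 = Kw1 = (5·5 + (-4)·(-1) + 7·7; (-1)·5 + 3·(-1) + 2·7; 7·5 + (-3)·(-1) + 6·7) = (78, 6, 80)
w3 = Kw2 = (926, 100, 1008)
Ratio at component: 1008 / 80 = 12.6000

12.6000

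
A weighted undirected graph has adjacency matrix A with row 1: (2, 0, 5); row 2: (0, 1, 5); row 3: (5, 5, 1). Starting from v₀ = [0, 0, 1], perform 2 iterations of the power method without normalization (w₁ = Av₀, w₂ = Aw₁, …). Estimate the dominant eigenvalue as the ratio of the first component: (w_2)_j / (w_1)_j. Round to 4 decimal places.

w1 = Av₀ = (5, 5, 1)
w2 = Aw1 = (15, 10, 51)
Ratio at component: 15 / 5 = 3.0000

3.0000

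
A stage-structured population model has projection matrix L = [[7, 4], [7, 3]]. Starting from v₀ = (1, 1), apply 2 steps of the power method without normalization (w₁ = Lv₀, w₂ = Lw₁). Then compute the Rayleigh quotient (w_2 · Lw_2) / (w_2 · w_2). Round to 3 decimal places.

λ ≈ 10.656

w1 = Lv₀ = (7·1 + 4·1; 7·1 + 3·1) = (11, 10)
w2 = Lw1 = (7·11 + 4·10; 7·11 + 3·10) = (117, 107)
Lw2 = (1247, 1140)
w2·Lw2 = 117·1247 + 107·1140 = 267879; w2·w2 = 117·117 + 107·107 = 25138
λ ≈ 267879/25138 = 10.656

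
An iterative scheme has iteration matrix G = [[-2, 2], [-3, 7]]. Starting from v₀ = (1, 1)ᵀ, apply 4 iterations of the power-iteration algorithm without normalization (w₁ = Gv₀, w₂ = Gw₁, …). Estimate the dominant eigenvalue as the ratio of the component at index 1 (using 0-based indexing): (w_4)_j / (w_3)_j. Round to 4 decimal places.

λ ≈ 6.3023

w1 = Gv₀ = ((-2)·1 + 2·1; (-3)·1 + 7·1) = (0, 4)
w2 = Gw1 = ((-2)·0 + 2·4; (-3)·0 + 7·4) = (8, 28)
w3 = Gw2 = (40, 172)
w4 = Gw3 = (264, 1084)
Ratio at component: 1084 / 172 = 6.3023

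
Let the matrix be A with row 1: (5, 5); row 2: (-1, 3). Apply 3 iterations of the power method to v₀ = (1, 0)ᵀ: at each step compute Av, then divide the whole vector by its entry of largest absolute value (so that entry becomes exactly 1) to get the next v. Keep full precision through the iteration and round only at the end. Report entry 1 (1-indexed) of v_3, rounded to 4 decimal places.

1.0000

Av0 = (5.00000, -1.00000); divide by 5.00000 → v1 = (1.00000, -0.20000)
Av1 = (4.00000, -1.60000); divide by 4.00000 → v2 = (1.00000, -0.40000)
Av2 = (3.00000, -2.20000); divide by 3.00000 → v3 = (1.00000, -0.73333)
Requested entry of v3: 60/60 = 1.0000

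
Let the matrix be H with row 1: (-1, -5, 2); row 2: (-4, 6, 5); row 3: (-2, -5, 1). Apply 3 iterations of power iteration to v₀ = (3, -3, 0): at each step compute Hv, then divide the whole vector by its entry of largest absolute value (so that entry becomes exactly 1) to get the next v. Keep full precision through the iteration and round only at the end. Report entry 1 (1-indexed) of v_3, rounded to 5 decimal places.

-0.98281

Hv0 = (12.000000, -30.000000, 9.000000); divide by -30.000000 → v1 = (-0.400000, 1.000000, -0.300000)
Hv1 = (-5.200000, 6.100000, -4.500000); divide by 6.100000 → v2 = (-0.852459, 1.000000, -0.737705)
Hv2 = (-5.622951, 5.721311, -4.032787); divide by 5.721311 → v3 = (-0.982808, 1.000000, -0.704871)
Requested entry of v3: 1029/-1047 = -0.98281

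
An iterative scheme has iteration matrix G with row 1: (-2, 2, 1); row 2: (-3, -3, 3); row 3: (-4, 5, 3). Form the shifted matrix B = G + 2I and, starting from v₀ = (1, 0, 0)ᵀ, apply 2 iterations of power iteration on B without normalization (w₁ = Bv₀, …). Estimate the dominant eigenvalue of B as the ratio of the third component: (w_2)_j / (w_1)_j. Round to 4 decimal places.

8.7500

B = G + 2I has rows (0, 2, 1); (-3, -1, 3); (-4, 5, 5)
w1 = Bv₀ = (0·1 + 2·0 + 1·0; (-3)·1 + (-1)·0 + 3·0; (-4)·1 + 5·0 + 5·0) = (0, -3, -4)
w2 = Bw1 = (0·0 + 2·(-3) + 1·(-4); (-3)·0 + (-1)·(-3) + 3·(-4); (-4)·0 + 5·(-3) + 5·(-4)) = (-10, -9, -35)
Ratio: -35/-4 = 8.7500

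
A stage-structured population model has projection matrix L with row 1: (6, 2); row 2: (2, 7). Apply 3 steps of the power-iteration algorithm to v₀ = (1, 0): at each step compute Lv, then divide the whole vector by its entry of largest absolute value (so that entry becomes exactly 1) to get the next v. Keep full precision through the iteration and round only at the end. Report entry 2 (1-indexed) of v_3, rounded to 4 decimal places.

Lv0 = (6.00000, 2.00000); divide by 6.00000 → v1 = (1.00000, 0.33333)
Lv1 = (6.66667, 4.33333); divide by 6.66667 → v2 = (1.00000, 0.65000)
Lv2 = (7.30000, 6.55000); divide by 7.30000 → v3 = (1.00000, 0.89726)
Requested entry of v3: 262/292 = 0.8973

0.8973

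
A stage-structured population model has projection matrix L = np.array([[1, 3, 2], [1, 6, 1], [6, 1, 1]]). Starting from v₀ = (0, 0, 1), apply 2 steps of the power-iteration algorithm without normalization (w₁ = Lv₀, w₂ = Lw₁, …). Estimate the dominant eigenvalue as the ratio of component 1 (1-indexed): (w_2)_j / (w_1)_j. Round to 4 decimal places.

w1 = Lv₀ = (1·0 + 3·0 + 2·1; 1·0 + 6·0 + 1·1; 6·0 + 1·0 + 1·1) = (2, 1, 1)
w2 = Lw1 = (1·2 + 3·1 + 2·1; 1·2 + 6·1 + 1·1; 6·2 + 1·1 + 1·1) = (7, 9, 14)
Ratio at component: 7 / 2 = 3.5000

3.5000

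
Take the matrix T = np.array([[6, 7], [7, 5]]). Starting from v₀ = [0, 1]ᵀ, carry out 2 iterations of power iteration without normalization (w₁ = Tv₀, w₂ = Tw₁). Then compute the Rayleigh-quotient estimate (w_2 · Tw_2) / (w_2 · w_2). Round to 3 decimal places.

w1 = Tv₀ = (6·0 + 7·1; 7·0 + 5·1) = (7, 5)
w2 = Tw1 = (6·7 + 7·5; 7·7 + 5·5) = (77, 74)
Tw2 = (980, 909)
w2·Tw2 = 77·980 + 74·909 = 142726; w2·w2 = 77·77 + 74·74 = 11405
λ ≈ 142726/11405 = 12.514

λ ≈ 12.514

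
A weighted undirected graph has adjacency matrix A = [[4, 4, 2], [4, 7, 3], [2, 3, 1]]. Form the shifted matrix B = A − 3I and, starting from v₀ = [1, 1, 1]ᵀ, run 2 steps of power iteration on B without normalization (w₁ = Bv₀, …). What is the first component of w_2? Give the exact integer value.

B = A − 3I has rows (1, 4, 2); (4, 4, 3); (2, 3, -2)
w1 = Bv₀ = (7, 11, 3)
w2 = Bw1 = (57, 81, 41)
Requested component of w2: 57

57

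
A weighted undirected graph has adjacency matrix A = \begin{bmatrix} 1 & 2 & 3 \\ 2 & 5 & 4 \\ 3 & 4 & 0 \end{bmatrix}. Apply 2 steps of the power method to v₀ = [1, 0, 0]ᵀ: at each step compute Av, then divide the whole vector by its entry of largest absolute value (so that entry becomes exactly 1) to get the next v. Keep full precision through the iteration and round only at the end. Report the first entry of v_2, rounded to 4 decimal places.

0.5833

Av0 = (1.00000, 2.00000, 3.00000); divide by 3.00000 → v1 = (0.33333, 0.66667, 1.00000)
Av1 = (4.66667, 8.00000, 3.66667); divide by 8.00000 → v2 = (0.58333, 1.00000, 0.45833)
Requested entry of v2: 14/24 = 0.5833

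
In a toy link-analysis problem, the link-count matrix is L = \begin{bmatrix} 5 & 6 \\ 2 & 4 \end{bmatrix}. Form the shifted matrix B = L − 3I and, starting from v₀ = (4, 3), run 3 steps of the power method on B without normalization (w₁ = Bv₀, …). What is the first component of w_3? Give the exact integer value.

B = L − 3I has rows (2, 6); (2, 1)
w1 = Bv₀ = (2·4 + 6·3; 2·4 + 1·3) = (26, 11)
w2 = Bw1 = (2·26 + 6·11; 2·26 + 1·11) = (118, 63)
w3 = Bw2 = (614, 299)
Requested component of w3: 614

614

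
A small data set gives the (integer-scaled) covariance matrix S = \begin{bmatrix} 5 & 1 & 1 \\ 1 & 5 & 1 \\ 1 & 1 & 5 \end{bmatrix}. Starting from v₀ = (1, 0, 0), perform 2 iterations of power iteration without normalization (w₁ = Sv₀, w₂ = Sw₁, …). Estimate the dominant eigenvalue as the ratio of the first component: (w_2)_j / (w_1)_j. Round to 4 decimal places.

w1 = Sv₀ = (5, 1, 1)
w2 = Sw1 = (27, 11, 11)
Ratio at component: 27 / 5 = 5.4000

λ ≈ 5.4000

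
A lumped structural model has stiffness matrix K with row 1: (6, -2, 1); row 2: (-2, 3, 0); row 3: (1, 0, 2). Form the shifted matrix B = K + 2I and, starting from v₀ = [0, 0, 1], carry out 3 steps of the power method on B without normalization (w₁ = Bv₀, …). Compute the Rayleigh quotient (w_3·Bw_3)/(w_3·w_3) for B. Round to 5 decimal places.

B = K + 2I has rows (8, -2, 1); (-2, 5, 0); (1, 0, 4)
w1 = Bv₀ = (8·0 + (-2)·0 + 1·1; (-2)·0 + 5·0 + 0·1; 1·0 + 0·0 + 4·1) = (1, 0, 4)
w2 = Bw1 = (8·1 + (-2)·0 + 1·4; (-2)·1 + 5·0 + 0·4; 1·1 + 0·0 + 4·4) = (12, -2, 17)
w3 = Bw2 = (117, -34, 80)
Bw3 = (1084, -404, 437)
w3·Bw3 = 175524; w3·w3 = 21245; μ ≈ 175524/21245 = 8.26190

8.26190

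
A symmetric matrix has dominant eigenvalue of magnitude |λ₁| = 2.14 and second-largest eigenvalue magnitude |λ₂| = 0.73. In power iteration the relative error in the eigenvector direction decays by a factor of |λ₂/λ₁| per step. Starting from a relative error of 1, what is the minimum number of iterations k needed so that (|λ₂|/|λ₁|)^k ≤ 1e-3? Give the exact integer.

7

|λ₂/λ₁| = 0.73/2.14 = 0.34112
Need k ≥ ln(1e-3) / ln(0.34112) = -6.9078 / -1.0755 ≈ 6.423
Smallest integer k satisfying the bound: 7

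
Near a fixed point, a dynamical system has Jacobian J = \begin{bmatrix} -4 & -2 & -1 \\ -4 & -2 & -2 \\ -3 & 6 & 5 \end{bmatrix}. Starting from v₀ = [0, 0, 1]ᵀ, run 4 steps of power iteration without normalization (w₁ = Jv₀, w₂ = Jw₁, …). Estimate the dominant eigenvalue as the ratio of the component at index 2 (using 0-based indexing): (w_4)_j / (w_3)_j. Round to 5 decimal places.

w1 = Jv₀ = (-1, -2, 5)
w2 = Jw1 = (3, -2, 16)
w3 = Jw2 = (-24, -40, 59)
w4 = Jw3 = (117, 58, 127)
Ratio at component: 127 / 59 = 2.15254

2.15254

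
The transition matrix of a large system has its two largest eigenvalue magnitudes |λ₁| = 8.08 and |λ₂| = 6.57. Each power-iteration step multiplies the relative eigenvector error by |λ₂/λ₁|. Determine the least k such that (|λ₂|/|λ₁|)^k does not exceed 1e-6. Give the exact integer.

|λ₂/λ₁| = 6.57/8.08 = 0.81312
Need k ≥ ln(1e-6) / ln(0.81312) = -13.8155 / -0.2069 ≈ 66.781
Smallest integer k satisfying the bound: 67

67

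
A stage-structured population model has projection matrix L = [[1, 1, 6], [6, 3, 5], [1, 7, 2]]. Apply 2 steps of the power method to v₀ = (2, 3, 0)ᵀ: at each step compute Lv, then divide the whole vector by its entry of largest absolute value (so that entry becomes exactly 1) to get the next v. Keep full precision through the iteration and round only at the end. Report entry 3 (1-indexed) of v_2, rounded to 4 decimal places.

Lv0 = (5.00000, 21.00000, 23.00000); divide by 23.00000 → v1 = (0.21739, 0.91304, 1.00000)
Lv1 = (7.13043, 9.04348, 8.60870); divide by 9.04348 → v2 = (0.78846, 1.00000, 0.95192)
Requested entry of v2: 198/208 = 0.9519

0.9519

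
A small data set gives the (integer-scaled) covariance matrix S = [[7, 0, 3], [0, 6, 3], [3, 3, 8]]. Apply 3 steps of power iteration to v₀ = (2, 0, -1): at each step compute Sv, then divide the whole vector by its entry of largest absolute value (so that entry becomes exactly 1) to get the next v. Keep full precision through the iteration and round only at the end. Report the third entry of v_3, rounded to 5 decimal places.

0.39347

Sv0 = (11.000000, -3.000000, -2.000000); divide by 11.000000 → v1 = (1.000000, -0.272727, -0.181818)
Sv1 = (6.454545, -2.181818, 0.727273); divide by 6.454545 → v2 = (1.000000, -0.338028, 0.112676)
Sv2 = (7.338028, -1.690141, 2.887324); divide by 7.338028 → v3 = (1.000000, -0.230326, 0.393474)
Requested entry of v3: 205/521 = 0.39347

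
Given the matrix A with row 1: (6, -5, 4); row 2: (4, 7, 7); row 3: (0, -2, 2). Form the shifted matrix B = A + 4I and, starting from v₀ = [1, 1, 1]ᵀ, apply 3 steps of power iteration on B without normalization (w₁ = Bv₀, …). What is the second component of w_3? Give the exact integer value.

B = A + 4I has rows (10, -5, 4); (4, 11, 7); (0, -2, 6)
w1 = Bv₀ = (10·1 + (-5)·1 + 4·1; 4·1 + 11·1 + 7·1; 0·1 + (-2)·1 + 6·1) = (9, 22, 4)
w2 = Bw1 = (10·9 + (-5)·22 + 4·4; 4·9 + 11·22 + 7·4; 0·9 + (-2)·22 + 6·4) = (-4, 306, -20)
w3 = Bw2 = (-1650, 3210, -732)
Requested component of w3: 3210

3210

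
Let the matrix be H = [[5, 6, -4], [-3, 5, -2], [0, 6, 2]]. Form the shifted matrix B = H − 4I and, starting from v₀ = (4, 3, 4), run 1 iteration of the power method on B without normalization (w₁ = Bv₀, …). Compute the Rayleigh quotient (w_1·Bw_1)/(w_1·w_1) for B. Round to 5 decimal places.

B = H − 4I has rows (1, 6, -4); (-3, 1, -2); (0, 6, -2)
w1 = Bv₀ = (6, -17, 10)
Bw1 = (-136, -55, -122)
w1·Bw1 = -1101; w1·w1 = 425; μ ≈ -1101/425 = -2.59059

-2.59059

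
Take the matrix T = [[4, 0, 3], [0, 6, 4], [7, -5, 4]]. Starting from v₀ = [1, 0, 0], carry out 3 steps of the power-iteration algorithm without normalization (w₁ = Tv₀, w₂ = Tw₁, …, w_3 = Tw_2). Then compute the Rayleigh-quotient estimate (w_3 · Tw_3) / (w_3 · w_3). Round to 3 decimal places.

w1 = Tv₀ = (4, 0, 7)
w2 = Tw1 = (37, 28, 56)
w3 = Tw2 = (316, 392, 343)
Tw3 = (2293, 3724, 1624)
w3·Tw3 = 316·2293 + 392·3724 + 343·1624 = 2741428; w3·w3 = 316·316 + 392·392 + 343·343 = 371169
λ ≈ 2741428/371169 = 7.386

λ ≈ 7.386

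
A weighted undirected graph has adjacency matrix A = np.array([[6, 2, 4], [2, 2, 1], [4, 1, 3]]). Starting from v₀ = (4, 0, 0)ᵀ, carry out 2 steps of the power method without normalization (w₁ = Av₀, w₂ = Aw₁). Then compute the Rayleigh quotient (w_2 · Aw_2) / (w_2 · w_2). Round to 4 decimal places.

w1 = Av₀ = (6·4 + 2·0 + 4·0; 2·4 + 2·0 + 1·0; 4·4 + 1·0 + 3·0) = (24, 8, 16)
w2 = Aw1 = (6·24 + 2·8 + 4·16; 2·24 + 2·8 + 1·16; 4·24 + 1·8 + 3·16) = (224, 80, 152)
Aw2 = (2112, 760, 1432)
w2·Aw2 = 224·2112 + 80·760 + 152·1432 = 751552; w2·w2 = 224·224 + 80·80 + 152·152 = 79680
λ ≈ 751552/79680 = 9.4321

λ ≈ 9.4321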